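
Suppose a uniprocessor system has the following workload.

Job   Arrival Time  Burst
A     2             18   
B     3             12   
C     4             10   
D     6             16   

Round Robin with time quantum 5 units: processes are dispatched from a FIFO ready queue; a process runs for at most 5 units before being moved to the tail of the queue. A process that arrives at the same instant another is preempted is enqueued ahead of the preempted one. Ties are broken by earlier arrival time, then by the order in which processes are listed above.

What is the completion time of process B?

49

Gantt: | idle 0-2 | A 2-7 | B 7-12 | C 12-17 | D 17-22 | A 22-27 | B 27-32 | C 32-37 | D 37-42 | A 42-47 | B 47-49 | D 49-54 | A 54-57 | D 57-58 |
Completion: A=57  B=49  C=37  D=58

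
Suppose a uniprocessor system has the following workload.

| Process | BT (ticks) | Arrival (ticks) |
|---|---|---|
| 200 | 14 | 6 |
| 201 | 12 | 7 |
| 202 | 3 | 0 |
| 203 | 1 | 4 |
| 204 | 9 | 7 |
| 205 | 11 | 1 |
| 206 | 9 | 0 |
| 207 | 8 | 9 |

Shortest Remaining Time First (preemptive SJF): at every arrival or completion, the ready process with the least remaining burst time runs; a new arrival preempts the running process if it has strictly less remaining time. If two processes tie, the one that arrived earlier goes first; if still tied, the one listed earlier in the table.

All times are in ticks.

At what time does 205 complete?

Gantt: | 202 0-3 | 206 3-4 | 203 4-5 | 206 5-13 | 207 13-21 | 204 21-30 | 205 30-41 | 201 41-53 | 200 53-67 |
Completion: 200=67  201=53  202=3  203=5  204=30  205=41  206=13  207=21
Turnaround (C−A): 200=61  201=46  202=3  203=1  204=23  205=40  206=13  207=12

41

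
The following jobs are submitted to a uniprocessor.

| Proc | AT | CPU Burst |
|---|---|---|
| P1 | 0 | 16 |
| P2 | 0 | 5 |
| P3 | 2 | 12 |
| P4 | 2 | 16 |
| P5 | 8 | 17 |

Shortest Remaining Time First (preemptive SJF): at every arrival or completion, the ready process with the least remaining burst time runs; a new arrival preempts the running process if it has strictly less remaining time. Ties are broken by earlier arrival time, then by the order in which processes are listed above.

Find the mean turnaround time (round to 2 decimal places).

31.60

Timeline: | P2 0-5 | P3 5-17 | P1 17-33 | P4 33-49 | P5 49-66 |
Completion: P1=33  P2=5  P3=17  P4=49  P5=66
Turnaround (C−A): P1=33  P2=5  P3=15  P4=47  P5=58
Turnaround times: P1=33, P2=5, P3=15, P4=47, P5=58
Average turnaround = (33+5+15+47+58) / 5 = 158/5 = 31.60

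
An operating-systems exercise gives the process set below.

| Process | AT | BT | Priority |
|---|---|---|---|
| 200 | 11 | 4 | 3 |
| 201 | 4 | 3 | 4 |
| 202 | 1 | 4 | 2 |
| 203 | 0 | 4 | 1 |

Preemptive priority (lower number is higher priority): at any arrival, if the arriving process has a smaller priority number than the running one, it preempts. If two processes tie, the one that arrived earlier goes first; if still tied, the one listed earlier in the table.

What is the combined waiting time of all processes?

7

Gantt: | 203 0-4 | 202 4-8 | 201 8-11 | 200 11-15 |
Completion: 200=15  201=11  202=8  203=4
Waiting = turnaround − burst: 200=0, 201=4, 202=3, 203=0
Total waiting = 0 + 4 + 3 + 0 = 7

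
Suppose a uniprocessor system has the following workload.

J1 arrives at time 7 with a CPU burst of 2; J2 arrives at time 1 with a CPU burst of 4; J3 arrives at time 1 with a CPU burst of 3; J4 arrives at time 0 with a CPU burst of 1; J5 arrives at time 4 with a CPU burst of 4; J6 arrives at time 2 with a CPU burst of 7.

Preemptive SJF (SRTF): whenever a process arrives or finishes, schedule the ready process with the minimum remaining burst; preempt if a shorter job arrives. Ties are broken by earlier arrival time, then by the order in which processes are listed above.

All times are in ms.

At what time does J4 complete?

1

Schedule: | J4 0-1 | J3 1-4 | J2 4-8 | J1 8-10 | J5 10-14 | J6 14-21 |
Completion: J1=10  J2=8  J3=4  J4=1  J5=14  J6=21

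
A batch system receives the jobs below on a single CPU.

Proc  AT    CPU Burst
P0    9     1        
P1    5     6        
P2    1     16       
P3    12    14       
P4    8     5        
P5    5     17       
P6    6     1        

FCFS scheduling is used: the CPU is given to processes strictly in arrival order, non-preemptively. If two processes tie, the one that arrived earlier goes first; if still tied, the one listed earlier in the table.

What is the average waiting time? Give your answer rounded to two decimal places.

24.14

Schedule: | idle 0-1 | P2 1-17 | P1 17-23 | P5 23-40 | P6 40-41 | P4 41-46 | P0 46-47 | P3 47-61 |
Completion: P0=47  P1=23  P2=17  P3=61  P4=46  P5=40  P6=41
Turnaround (C−A): P0=38  P1=18  P2=16  P3=49  P4=38  P5=35  P6=35
Waiting times: P0=37, P1=12, P2=0, P3=35, P4=33, P5=18, P6=34
Average waiting = (37+12+0+35+33+18+34) / 7 = 169/7 = 24.14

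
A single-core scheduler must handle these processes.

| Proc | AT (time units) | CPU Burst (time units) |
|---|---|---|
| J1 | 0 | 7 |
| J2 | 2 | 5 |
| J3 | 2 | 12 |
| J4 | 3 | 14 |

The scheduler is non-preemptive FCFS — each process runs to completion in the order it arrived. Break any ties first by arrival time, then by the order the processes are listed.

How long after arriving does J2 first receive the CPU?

5

Gantt: | J1 0-7 | J2 7-12 | J3 12-24 | J4 24-38 |
Completion: J1=7  J2=12  J3=24  J4=38
Turnaround (C−A): J1=7  J2=10  J3=22  J4=35
Response(J2) = first start − arrival = 7 − 2 = 5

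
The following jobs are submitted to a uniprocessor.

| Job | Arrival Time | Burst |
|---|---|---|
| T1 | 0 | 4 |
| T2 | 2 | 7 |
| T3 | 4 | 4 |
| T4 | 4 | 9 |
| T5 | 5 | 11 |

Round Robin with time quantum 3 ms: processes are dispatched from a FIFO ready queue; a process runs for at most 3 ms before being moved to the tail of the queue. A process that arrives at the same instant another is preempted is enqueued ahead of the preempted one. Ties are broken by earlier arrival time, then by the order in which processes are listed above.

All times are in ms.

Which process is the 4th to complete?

Schedule: | T1 0-3 | T2 3-6 | T1 6-7 | T3 7-10 | T4 10-13 | T5 13-16 | T2 16-19 | T3 19-20 | T4 20-23 | T5 23-26 | T2 26-27 | T4 27-30 | T5 30-35 |
Completion: T1=7  T2=27  T3=20  T4=30  T5=35
Finish order: T1 → T3 → T2 → T4 → T5

T4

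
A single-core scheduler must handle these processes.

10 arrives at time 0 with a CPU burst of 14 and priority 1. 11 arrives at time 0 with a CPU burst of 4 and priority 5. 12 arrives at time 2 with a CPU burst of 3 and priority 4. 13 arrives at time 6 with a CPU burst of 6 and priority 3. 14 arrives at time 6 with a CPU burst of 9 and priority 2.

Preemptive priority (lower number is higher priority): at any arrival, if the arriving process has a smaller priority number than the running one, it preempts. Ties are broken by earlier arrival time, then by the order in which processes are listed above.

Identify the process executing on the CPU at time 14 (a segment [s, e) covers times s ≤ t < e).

Timeline: | 10 0-14 | 14 14-23 | 13 23-29 | 12 29-32 | 11 32-36 |
Completion: 10=14  11=36  12=32  13=29  14=23

14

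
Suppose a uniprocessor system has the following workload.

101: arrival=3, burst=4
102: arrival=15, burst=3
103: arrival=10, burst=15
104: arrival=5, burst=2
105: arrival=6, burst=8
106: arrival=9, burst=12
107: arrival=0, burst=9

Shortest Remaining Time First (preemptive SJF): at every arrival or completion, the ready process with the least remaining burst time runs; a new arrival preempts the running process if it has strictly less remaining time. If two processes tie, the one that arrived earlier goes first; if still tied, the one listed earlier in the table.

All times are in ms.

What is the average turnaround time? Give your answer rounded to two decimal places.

Timeline: | 107 0-3 | 101 3-7 | 104 7-9 | 107 9-15 | 102 15-18 | 105 18-26 | 106 26-38 | 103 38-53 |
Completion: 101=7  102=18  103=53  104=9  105=26  106=38  107=15
Turnaround times: 101=4, 102=3, 103=43, 104=4, 105=20, 106=29, 107=15
Average turnaround = (4+3+43+4+20+29+15) / 7 = 118/7 = 16.86

16.86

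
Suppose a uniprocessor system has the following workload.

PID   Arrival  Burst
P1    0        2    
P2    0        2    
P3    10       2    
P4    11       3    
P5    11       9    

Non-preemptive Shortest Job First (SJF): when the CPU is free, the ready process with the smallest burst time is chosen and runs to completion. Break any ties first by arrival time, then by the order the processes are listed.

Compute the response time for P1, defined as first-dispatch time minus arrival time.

Timeline: | P1 0-2 | P2 2-4 | idle 4-10 | P3 10-12 | P4 12-15 | P5 15-24 |
Completion: P1=2  P2=4  P3=12  P4=15  P5=24
Response(P1) = first start − arrival = 0 − 0 = 0

0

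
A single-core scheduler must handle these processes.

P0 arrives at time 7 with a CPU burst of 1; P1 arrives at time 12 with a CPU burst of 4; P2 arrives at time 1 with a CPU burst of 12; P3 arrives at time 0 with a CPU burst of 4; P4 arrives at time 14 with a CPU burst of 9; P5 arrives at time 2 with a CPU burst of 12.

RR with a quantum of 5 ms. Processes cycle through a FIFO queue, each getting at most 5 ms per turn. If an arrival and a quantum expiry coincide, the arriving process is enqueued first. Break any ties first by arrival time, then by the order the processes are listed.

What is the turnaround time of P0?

Gantt: | P3 0-4 | P2 4-9 | P5 9-14 | P0 14-15 | P2 15-20 | P1 20-24 | P4 24-29 | P5 29-34 | P2 34-36 | P4 36-40 | P5 40-42 |
Completion: P0=15  P1=24  P2=36  P3=4  P4=40  P5=42
Turnaround (C−A): P0=8  P1=12  P2=35  P3=4  P4=26  P5=40
Turnaround(P0) = completion − arrival = 15 − 7 = 8

8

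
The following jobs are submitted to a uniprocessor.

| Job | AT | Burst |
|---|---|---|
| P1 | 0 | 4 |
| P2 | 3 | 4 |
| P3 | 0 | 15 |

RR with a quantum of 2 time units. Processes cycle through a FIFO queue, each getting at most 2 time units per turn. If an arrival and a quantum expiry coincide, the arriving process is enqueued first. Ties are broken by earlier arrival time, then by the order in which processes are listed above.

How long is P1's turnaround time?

Timeline: | P1 0-2 | P3 2-4 | P1 4-6 | P2 6-8 | P3 8-10 | P2 10-12 | P3 12-23 |
Completion: P1=6  P2=12  P3=23
Turnaround (C−A): P1=6  P2=9  P3=23
Turnaround(P1) = completion − arrival = 6 − 0 = 6

6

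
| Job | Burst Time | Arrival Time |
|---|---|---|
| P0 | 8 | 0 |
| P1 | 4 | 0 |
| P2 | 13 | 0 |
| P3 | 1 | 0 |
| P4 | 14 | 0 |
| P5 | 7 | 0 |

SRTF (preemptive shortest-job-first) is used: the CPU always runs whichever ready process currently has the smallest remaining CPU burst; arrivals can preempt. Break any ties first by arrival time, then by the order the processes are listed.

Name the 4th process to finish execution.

Schedule: | P3 0-1 | P1 1-5 | P5 5-12 | P0 12-20 | P2 20-33 | P4 33-47 |
Completion: P0=20  P1=5  P2=33  P3=1  P4=47  P5=12
Turnaround (C−A): P0=20  P1=5  P2=33  P3=1  P4=47  P5=12
Finish order: P3 → P1 → P5 → P0 → P2 → P4

P0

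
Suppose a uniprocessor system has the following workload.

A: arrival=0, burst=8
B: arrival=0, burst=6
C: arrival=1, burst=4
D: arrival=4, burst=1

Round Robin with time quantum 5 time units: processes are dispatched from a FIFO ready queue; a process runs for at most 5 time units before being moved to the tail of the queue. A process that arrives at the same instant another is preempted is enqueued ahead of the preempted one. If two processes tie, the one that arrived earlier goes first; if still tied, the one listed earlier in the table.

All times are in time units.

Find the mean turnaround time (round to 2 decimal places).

15.25

Schedule: | A 0-5 | B 5-10 | C 10-14 | D 14-15 | A 15-18 | B 18-19 |
Completion: A=18  B=19  C=14  D=15
Turnaround (C−A): A=18  B=19  C=13  D=11
Turnaround times: A=18, B=19, C=13, D=11
Average turnaround = (18+19+13+11) / 4 = 61/4 = 15.25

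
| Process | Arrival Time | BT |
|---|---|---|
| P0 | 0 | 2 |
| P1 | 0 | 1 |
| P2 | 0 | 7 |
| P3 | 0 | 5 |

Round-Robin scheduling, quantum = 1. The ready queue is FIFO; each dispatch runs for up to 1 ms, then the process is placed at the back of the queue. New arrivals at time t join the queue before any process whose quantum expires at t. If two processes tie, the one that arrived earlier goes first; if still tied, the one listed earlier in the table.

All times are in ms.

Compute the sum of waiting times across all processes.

20

Schedule: | P0 0-1 | P1 1-2 | P2 2-3 | P3 3-4 | P0 4-5 | P2 5-6 | P3 6-7 | P2 7-8 | P3 8-9 | P2 9-10 | P3 10-11 | P2 11-12 | P3 12-13 | P2 13-15 |
Completion: P0=5  P1=2  P2=15  P3=13
Turnaround (C−A): P0=5  P1=2  P2=15  P3=13
Waiting = turnaround − burst: P0=3, P1=1, P2=8, P3=8
Total waiting = 3 + 1 + 8 + 8 = 20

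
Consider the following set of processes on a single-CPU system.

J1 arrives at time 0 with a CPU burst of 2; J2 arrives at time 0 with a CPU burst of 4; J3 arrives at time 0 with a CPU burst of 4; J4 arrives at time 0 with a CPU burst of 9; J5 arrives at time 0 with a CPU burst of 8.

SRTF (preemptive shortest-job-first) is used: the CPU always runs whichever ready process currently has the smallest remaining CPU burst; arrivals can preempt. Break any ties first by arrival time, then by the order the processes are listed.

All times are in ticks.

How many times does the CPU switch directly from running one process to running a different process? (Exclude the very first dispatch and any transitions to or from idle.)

4

Timeline: | J1 0-2 | J2 2-6 | J3 6-10 | J5 10-18 | J4 18-27 |
Completion: J1=2  J2=6  J3=10  J4=27  J5=18
Turnaround (C−A): J1=2  J2=6  J3=10  J4=27  J5=18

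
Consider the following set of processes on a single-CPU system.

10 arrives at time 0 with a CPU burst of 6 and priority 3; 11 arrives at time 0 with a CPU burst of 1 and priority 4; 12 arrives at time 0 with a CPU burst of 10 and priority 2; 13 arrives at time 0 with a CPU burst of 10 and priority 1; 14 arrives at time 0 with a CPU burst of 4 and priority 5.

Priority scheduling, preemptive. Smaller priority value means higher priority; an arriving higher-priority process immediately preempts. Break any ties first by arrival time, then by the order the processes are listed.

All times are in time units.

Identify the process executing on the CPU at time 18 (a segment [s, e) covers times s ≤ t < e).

12

Schedule: | 13 0-10 | 12 10-20 | 10 20-26 | 11 26-27 | 14 27-31 |
Completion: 10=26  11=27  12=20  13=10  14=31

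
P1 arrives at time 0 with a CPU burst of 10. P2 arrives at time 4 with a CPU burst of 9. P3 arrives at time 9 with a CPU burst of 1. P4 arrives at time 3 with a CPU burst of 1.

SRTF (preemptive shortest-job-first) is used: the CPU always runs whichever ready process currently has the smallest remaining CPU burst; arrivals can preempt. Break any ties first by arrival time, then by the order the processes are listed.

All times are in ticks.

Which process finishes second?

Schedule: | P1 0-3 | P4 3-4 | P1 4-9 | P3 9-10 | P1 10-12 | P2 12-21 |
Completion: P1=12  P2=21  P3=10  P4=4
Turnaround (C−A): P1=12  P2=17  P3=1  P4=1
Finish order: P4 → P3 → P1 → P2

P3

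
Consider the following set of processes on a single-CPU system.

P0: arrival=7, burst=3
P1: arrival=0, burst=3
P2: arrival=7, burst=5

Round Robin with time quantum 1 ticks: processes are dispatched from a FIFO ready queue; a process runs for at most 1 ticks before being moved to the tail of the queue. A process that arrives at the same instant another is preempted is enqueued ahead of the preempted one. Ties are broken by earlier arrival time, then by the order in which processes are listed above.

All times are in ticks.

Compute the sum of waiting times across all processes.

Schedule: | P1 0-3 | idle 3-7 | P0 7-8 | P2 8-9 | P0 9-10 | P2 10-11 | P0 11-12 | P2 12-15 |
Completion: P0=12  P1=3  P2=15
Turnaround (C−A): P0=5  P1=3  P2=8
Waiting = turnaround − burst: P0=2, P1=0, P2=3
Total waiting = 2 + 0 + 3 = 5

5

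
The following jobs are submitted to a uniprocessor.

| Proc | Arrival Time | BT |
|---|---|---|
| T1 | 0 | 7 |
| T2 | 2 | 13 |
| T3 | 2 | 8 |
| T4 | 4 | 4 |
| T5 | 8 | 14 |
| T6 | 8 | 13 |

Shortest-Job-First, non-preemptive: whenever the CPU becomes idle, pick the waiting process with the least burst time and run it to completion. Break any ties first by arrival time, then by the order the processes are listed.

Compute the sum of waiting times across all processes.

Schedule: | T1 0-7 | T4 7-11 | T3 11-19 | T2 19-32 | T6 32-45 | T5 45-59 |
Completion: T1=7  T2=32  T3=19  T4=11  T5=59  T6=45
Turnaround (C−A): T1=7  T2=30  T3=17  T4=7  T5=51  T6=37
Waiting = turnaround − burst: T1=0, T2=17, T3=9, T4=3, T5=37, T6=24
Total waiting = 0 + 17 + 9 + 3 + 37 + 24 = 90

90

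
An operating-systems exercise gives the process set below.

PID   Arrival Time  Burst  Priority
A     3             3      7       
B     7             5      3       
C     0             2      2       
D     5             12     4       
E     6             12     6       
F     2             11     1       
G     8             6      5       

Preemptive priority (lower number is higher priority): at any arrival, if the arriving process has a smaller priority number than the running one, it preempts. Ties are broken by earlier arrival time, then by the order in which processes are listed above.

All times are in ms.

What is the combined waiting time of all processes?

Timeline: | C 0-2 | F 2-13 | B 13-18 | D 18-30 | G 30-36 | E 36-48 | A 48-51 |
Completion: A=51  B=18  C=2  D=30  E=48  F=13  G=36
Waiting = turnaround − burst: A=45, B=6, C=0, D=13, E=30, F=0, G=22
Total waiting = 45 + 6 + 0 + 13 + 30 + 0 + 22 = 116

116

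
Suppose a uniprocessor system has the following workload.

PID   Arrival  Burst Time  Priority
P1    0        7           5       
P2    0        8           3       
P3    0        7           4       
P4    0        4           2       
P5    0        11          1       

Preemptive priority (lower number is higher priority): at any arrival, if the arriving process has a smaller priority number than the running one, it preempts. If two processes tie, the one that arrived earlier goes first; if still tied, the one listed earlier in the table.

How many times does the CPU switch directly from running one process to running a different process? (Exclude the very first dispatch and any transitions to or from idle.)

4

Timeline: | P5 0-11 | P4 11-15 | P2 15-23 | P3 23-30 | P1 30-37 |
Completion: P1=37  P2=23  P3=30  P4=15  P5=11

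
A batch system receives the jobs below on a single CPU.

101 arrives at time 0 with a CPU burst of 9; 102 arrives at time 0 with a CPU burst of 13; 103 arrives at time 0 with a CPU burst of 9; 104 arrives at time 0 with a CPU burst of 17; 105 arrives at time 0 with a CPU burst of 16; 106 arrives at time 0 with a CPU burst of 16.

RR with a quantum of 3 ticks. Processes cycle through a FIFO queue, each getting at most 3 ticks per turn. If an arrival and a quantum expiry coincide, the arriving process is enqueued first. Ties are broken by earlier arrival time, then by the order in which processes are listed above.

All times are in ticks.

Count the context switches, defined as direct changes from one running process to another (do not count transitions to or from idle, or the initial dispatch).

28

Schedule: | 101 0-3 | 102 3-6 | 103 6-9 | 104 9-12 | 105 12-15 | 106 15-18 | 101 18-21 | 102 21-24 | 103 24-27 | 104 27-30 | 105 30-33 | 106 33-36 | 101 36-39 | 102 39-42 | 103 42-45 | 104 45-48 | 105 48-51 | 106 51-54 | 102 54-57 | 104 57-60 | 105 60-63 | 106 63-66 | 102 66-67 | 104 67-70 | 105 70-73 | 106 73-76 | 104 76-78 | 105 78-79 | 106 79-80 |
Completion: 101=39  102=67  103=45  104=78  105=79  106=80
Turnaround (C−A): 101=39  102=67  103=45  104=78  105=79  106=80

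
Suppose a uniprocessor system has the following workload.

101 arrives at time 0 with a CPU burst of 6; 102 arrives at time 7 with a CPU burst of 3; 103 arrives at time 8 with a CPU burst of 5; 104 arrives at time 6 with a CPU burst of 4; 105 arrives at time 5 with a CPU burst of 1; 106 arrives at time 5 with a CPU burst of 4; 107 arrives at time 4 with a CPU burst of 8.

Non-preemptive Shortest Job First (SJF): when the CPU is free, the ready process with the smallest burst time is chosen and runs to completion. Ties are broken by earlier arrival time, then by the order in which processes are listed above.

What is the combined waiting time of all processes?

43

Schedule: | 101 0-6 | 105 6-7 | 102 7-10 | 106 10-14 | 104 14-18 | 103 18-23 | 107 23-31 |
Completion: 101=6  102=10  103=23  104=18  105=7  106=14  107=31
Waiting = turnaround − burst: 101=0, 102=0, 103=10, 104=8, 105=1, 106=5, 107=19
Total waiting = 0 + 0 + 10 + 8 + 1 + 5 + 19 = 43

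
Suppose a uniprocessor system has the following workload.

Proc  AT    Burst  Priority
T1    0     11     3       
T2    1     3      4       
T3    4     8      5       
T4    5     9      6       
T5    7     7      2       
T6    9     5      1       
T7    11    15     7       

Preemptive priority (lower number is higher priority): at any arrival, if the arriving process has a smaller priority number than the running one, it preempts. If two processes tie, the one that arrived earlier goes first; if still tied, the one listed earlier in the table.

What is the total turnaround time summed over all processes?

Timeline: | T1 0-7 | T5 7-9 | T6 9-14 | T5 14-19 | T1 19-23 | T2 23-26 | T3 26-34 | T4 34-43 | T7 43-58 |
Completion: T1=23  T2=26  T3=34  T4=43  T5=19  T6=14  T7=58
Turnaround (C−A): T1=23  T2=25  T3=30  T4=38  T5=12  T6=5  T7=47
Turnaround = completion − arrival: T1=23, T2=25, T3=30, T4=38, T5=12, T6=5, T7=47
Total turnaround = 23 + 25 + 30 + 38 + 12 + 5 + 47 = 180

180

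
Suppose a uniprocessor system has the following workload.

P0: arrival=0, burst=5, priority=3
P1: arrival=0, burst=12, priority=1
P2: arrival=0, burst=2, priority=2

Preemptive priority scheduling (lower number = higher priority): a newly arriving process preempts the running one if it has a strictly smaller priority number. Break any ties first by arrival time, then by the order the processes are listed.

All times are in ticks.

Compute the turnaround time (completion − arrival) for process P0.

19

Gantt: | P1 0-12 | P2 12-14 | P0 14-19 |
Completion: P0=19  P1=12  P2=14
Turnaround (C−A): P0=19  P1=12  P2=14
Turnaround(P0) = completion − arrival = 19 − 0 = 19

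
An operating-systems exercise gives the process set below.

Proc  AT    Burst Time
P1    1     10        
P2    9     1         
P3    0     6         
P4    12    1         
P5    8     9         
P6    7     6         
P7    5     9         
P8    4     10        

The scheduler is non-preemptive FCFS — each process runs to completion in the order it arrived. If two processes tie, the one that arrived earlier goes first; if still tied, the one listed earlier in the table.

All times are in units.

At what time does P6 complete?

Schedule: | P3 0-6 | P1 6-16 | P8 16-26 | P7 26-35 | P6 35-41 | P5 41-50 | P2 50-51 | P4 51-52 |
Completion: P1=16  P2=51  P3=6  P4=52  P5=50  P6=41  P7=35  P8=26
Turnaround (C−A): P1=15  P2=42  P3=6  P4=40  P5=42  P6=34  P7=30  P8=22

41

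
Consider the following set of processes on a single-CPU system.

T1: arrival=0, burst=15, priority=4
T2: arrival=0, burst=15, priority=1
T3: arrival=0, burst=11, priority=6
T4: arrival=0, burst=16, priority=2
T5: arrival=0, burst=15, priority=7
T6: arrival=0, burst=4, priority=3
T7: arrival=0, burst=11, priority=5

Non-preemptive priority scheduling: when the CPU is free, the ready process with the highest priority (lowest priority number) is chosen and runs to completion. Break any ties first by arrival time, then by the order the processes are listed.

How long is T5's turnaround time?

Schedule: | T2 0-15 | T4 15-31 | T6 31-35 | T1 35-50 | T7 50-61 | T3 61-72 | T5 72-87 |
Completion: T1=50  T2=15  T3=72  T4=31  T5=87  T6=35  T7=61
Turnaround(T5) = completion − arrival = 87 − 0 = 87

87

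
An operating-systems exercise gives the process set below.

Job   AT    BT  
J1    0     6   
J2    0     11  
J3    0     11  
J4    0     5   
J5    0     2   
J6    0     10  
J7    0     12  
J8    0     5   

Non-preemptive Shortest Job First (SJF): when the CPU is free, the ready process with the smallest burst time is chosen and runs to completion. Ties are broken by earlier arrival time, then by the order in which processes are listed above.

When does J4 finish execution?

7

Timeline: | J5 0-2 | J4 2-7 | J8 7-12 | J1 12-18 | J6 18-28 | J2 28-39 | J3 39-50 | J7 50-62 |
Completion: J1=18  J2=39  J3=50  J4=7  J5=2  J6=28  J7=62  J8=12
Turnaround (C−A): J1=18  J2=39  J3=50  J4=7  J5=2  J6=28  J7=62  J8=12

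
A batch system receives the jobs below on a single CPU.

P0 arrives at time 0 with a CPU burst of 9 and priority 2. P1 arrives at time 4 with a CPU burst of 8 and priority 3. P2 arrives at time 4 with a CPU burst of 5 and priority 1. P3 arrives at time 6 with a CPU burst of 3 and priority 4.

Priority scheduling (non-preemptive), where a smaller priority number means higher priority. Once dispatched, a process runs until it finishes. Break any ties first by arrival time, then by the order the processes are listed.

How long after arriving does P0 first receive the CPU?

Gantt: | P0 0-9 | P2 9-14 | P1 14-22 | P3 22-25 |
Completion: P0=9  P1=22  P2=14  P3=25
Turnaround (C−A): P0=9  P1=18  P2=10  P3=19
Response(P0) = first start − arrival = 0 − 0 = 0

0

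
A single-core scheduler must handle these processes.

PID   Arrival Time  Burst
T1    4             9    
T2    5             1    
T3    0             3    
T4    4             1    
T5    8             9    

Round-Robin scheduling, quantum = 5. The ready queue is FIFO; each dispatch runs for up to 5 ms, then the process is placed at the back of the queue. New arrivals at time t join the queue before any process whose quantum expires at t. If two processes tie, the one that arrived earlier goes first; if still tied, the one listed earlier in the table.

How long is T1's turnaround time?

Schedule: | T3 0-3 | idle 3-4 | T1 4-9 | T4 9-10 | T2 10-11 | T5 11-16 | T1 16-20 | T5 20-24 |
Completion: T1=20  T2=11  T3=3  T4=10  T5=24
Turnaround (C−A): T1=16  T2=6  T3=3  T4=6  T5=16
Turnaround(T1) = completion − arrival = 20 − 4 = 16

16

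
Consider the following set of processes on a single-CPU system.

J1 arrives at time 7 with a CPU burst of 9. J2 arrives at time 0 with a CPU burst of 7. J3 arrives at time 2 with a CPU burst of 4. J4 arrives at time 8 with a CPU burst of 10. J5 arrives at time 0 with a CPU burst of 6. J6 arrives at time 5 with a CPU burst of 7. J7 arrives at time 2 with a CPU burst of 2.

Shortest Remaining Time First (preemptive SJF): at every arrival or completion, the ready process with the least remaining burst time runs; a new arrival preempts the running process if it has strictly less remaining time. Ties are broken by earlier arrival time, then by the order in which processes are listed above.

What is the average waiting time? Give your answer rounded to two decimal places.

11.43

Schedule: | J5 0-2 | J7 2-4 | J5 4-8 | J3 8-12 | J2 12-19 | J6 19-26 | J1 26-35 | J4 35-45 |
Completion: J1=35  J2=19  J3=12  J4=45  J5=8  J6=26  J7=4
Turnaround (C−A): J1=28  J2=19  J3=10  J4=37  J5=8  J6=21  J7=2
Waiting times: J1=19, J2=12, J3=6, J4=27, J5=2, J6=14, J7=0
Average waiting = (19+12+6+27+2+14+0) / 7 = 80/7 = 11.43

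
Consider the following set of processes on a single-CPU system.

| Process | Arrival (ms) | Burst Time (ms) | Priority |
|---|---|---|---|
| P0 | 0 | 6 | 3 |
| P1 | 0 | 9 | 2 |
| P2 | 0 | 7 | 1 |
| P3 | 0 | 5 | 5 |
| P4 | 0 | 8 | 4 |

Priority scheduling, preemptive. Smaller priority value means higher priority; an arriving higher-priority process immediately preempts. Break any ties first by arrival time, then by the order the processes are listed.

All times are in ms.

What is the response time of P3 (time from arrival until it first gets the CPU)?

30

Schedule: | P2 0-7 | P1 7-16 | P0 16-22 | P4 22-30 | P3 30-35 |
Completion: P0=22  P1=16  P2=7  P3=35  P4=30
Turnaround (C−A): P0=22  P1=16  P2=7  P3=35  P4=30
Response(P3) = first start − arrival = 30 − 0 = 30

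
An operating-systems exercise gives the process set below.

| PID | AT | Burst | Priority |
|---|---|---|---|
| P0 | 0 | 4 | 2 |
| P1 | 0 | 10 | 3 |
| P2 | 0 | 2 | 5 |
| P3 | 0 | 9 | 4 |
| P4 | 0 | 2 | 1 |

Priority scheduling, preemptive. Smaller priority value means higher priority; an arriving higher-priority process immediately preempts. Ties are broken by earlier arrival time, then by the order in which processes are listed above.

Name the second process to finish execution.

Gantt: | P4 0-2 | P0 2-6 | P1 6-16 | P3 16-25 | P2 25-27 |
Completion: P0=6  P1=16  P2=27  P3=25  P4=2
Turnaround (C−A): P0=6  P1=16  P2=27  P3=25  P4=2
Finish order: P4 → P0 → P1 → P3 → P2

P0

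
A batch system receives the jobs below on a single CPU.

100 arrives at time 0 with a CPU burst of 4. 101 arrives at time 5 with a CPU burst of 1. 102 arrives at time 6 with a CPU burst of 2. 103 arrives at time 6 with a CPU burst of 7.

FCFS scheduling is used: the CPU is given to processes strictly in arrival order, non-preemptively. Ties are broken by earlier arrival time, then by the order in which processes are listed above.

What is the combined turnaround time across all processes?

Schedule: | 100 0-4 | idle 4-5 | 101 5-6 | 102 6-8 | 103 8-15 |
Completion: 100=4  101=6  102=8  103=15
Turnaround (C−A): 100=4  101=1  102=2  103=9
Turnaround = completion − arrival: 100=4, 101=1, 102=2, 103=9
Total turnaround = 4 + 1 + 2 + 9 = 16

16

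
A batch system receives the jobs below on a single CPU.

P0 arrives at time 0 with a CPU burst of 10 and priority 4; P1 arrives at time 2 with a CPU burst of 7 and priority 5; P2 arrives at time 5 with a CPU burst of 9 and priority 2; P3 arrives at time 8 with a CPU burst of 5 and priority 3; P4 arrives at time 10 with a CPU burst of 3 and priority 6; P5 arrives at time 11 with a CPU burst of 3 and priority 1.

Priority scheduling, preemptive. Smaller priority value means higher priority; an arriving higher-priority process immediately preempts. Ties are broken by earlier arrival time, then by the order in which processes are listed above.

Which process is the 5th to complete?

Schedule: | P0 0-5 | P2 5-11 | P5 11-14 | P2 14-17 | P3 17-22 | P0 22-27 | P1 27-34 | P4 34-37 |
Completion: P0=27  P1=34  P2=17  P3=22  P4=37  P5=14
Finish order: P5 → P2 → P3 → P0 → P1 → P4

P1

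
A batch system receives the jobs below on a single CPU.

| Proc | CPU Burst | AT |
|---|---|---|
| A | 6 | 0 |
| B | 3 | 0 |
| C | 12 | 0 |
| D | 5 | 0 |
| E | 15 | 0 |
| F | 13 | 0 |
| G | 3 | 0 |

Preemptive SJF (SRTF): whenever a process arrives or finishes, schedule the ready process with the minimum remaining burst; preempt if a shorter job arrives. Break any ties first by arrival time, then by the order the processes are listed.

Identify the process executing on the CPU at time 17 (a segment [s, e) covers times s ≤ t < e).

Gantt: | B 0-3 | G 3-6 | D 6-11 | A 11-17 | C 17-29 | F 29-42 | E 42-57 |
Completion: A=17  B=3  C=29  D=11  E=57  F=42  G=6

C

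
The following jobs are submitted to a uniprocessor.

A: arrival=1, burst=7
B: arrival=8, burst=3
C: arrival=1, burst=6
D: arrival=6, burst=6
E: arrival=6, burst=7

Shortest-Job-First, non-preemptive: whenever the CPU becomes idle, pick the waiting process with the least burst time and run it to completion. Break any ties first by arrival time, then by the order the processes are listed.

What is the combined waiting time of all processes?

38

Timeline: | idle 0-1 | C 1-7 | D 7-13 | B 13-16 | A 16-23 | E 23-30 |
Completion: A=23  B=16  C=7  D=13  E=30
Turnaround (C−A): A=22  B=8  C=6  D=7  E=24
Waiting = turnaround − burst: A=15, B=5, C=0, D=1, E=17
Total waiting = 15 + 5 + 0 + 1 + 17 = 38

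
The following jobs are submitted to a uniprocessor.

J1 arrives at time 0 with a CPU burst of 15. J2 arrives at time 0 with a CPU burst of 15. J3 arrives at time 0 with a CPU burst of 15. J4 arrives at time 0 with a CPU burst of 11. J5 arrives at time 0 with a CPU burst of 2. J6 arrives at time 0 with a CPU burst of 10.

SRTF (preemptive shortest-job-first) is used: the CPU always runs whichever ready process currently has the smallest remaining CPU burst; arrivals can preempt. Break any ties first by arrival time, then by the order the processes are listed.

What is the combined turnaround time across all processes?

196

Gantt: | J5 0-2 | J6 2-12 | J4 12-23 | J1 23-38 | J2 38-53 | J3 53-68 |
Completion: J1=38  J2=53  J3=68  J4=23  J5=2  J6=12
Turnaround (C−A): J1=38  J2=53  J3=68  J4=23  J5=2  J6=12
Turnaround = completion − arrival: J1=38, J2=53, J3=68, J4=23, J5=2, J6=12
Total turnaround = 38 + 53 + 68 + 23 + 2 + 12 = 196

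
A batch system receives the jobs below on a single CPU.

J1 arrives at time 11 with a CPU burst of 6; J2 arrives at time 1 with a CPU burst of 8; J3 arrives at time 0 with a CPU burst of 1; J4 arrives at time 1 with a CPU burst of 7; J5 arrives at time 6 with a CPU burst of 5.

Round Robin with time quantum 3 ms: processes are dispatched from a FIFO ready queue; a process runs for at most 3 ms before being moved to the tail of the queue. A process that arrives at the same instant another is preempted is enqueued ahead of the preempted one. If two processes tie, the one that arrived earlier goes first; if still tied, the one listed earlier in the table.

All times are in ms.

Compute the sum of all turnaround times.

Timeline: | J3 0-1 | J2 1-4 | J4 4-7 | J2 7-10 | J5 10-13 | J4 13-16 | J2 16-18 | J1 18-21 | J5 21-23 | J4 23-24 | J1 24-27 |
Completion: J1=27  J2=18  J3=1  J4=24  J5=23
Turnaround (C−A): J1=16  J2=17  J3=1  J4=23  J5=17
Turnaround = completion − arrival: J1=16, J2=17, J3=1, J4=23, J5=17
Total turnaround = 16 + 17 + 1 + 23 + 17 = 74

74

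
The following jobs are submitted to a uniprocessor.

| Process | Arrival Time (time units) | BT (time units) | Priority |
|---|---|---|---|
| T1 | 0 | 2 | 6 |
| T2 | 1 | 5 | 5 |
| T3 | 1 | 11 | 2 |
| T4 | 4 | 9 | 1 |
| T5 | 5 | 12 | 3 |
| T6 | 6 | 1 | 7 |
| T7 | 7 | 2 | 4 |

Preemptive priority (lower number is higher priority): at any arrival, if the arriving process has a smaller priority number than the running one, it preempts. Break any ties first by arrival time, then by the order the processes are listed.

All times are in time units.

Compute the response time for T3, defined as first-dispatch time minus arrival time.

Timeline: | T1 0-1 | T3 1-4 | T4 4-13 | T3 13-21 | T5 21-33 | T7 33-35 | T2 35-40 | T1 40-41 | T6 41-42 |
Completion: T1=41  T2=40  T3=21  T4=13  T5=33  T6=42  T7=35
Turnaround (C−A): T1=41  T2=39  T3=20  T4=9  T5=28  T6=36  T7=28
Response(T3) = first start − arrival = 1 − 1 = 0

0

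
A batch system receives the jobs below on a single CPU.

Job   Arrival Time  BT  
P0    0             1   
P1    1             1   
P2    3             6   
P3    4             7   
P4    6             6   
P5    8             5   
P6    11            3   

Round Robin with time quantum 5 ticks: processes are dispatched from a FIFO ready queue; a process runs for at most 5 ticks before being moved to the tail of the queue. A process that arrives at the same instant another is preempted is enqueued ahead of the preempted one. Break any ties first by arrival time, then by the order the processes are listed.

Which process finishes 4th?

P2

Timeline: | P0 0-1 | P1 1-2 | idle 2-3 | P2 3-8 | P3 8-13 | P4 13-18 | P5 18-23 | P2 23-24 | P6 24-27 | P3 27-29 | P4 29-30 |
Completion: P0=1  P1=2  P2=24  P3=29  P4=30  P5=23  P6=27
Turnaround (C−A): P0=1  P1=1  P2=21  P3=25  P4=24  P5=15  P6=16
Finish order: P0 → P1 → P5 → P2 → P6 → P3 → P4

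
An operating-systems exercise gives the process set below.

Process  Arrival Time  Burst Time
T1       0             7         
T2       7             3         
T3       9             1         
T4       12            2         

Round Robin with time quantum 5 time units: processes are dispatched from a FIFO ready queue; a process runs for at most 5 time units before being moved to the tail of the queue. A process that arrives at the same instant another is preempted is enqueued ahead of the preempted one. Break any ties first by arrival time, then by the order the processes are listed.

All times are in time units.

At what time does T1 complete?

Gantt: | T1 0-7 | T2 7-10 | T3 10-11 | idle 11-12 | T4 12-14 |
Completion: T1=7  T2=10  T3=11  T4=14
Turnaround (C−A): T1=7  T2=3  T3=2  T4=2

7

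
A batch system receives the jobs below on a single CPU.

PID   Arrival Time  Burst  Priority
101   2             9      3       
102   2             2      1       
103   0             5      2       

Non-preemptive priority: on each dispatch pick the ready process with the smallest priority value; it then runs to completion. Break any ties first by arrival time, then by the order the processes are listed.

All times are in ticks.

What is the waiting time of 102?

3

Schedule: | 103 0-5 | 102 5-7 | 101 7-16 |
Completion: 101=16  102=7  103=5
Waiting(102) = turnaround − burst = 5 − 2 = 3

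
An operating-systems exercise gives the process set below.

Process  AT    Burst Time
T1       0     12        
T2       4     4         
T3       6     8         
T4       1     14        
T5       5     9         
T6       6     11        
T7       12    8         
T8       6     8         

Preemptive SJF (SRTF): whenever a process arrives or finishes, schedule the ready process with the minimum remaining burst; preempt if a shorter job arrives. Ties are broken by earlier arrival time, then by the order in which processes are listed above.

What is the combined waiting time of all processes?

Gantt: | T1 0-4 | T2 4-8 | T1 8-16 | T3 16-24 | T8 24-32 | T7 32-40 | T5 40-49 | T6 49-60 | T4 60-74 |
Completion: T1=16  T2=8  T3=24  T4=74  T5=49  T6=60  T7=40  T8=32
Turnaround (C−A): T1=16  T2=4  T3=18  T4=73  T5=44  T6=54  T7=28  T8=26
Waiting = turnaround − burst: T1=4, T2=0, T3=10, T4=59, T5=35, T6=43, T7=20, T8=18
Total waiting = 4 + 0 + 10 + 59 + 35 + 43 + 20 + 18 = 189

189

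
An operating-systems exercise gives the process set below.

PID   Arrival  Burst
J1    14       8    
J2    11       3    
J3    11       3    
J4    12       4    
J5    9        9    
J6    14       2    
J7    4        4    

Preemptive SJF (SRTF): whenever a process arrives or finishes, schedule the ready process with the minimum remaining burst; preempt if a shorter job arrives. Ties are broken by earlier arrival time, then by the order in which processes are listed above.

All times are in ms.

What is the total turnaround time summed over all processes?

Timeline: | idle 0-4 | J7 4-8 | idle 8-9 | J5 9-11 | J2 11-14 | J6 14-16 | J3 16-19 | J4 19-23 | J5 23-30 | J1 30-38 |
Completion: J1=38  J2=14  J3=19  J4=23  J5=30  J6=16  J7=8
Turnaround (C−A): J1=24  J2=3  J3=8  J4=11  J5=21  J6=2  J7=4
Turnaround = completion − arrival: J1=24, J2=3, J3=8, J4=11, J5=21, J6=2, J7=4
Total turnaround = 24 + 3 + 8 + 11 + 21 + 2 + 4 = 73

73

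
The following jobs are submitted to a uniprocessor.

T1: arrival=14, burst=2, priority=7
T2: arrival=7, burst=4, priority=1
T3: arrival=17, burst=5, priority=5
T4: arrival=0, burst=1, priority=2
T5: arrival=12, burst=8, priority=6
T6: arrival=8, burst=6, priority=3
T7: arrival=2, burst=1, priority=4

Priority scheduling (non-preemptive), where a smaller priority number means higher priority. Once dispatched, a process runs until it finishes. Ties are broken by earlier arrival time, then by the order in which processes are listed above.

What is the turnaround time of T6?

Gantt: | T4 0-1 | idle 1-2 | T7 2-3 | idle 3-7 | T2 7-11 | T6 11-17 | T3 17-22 | T5 22-30 | T1 30-32 |
Completion: T1=32  T2=11  T3=22  T4=1  T5=30  T6=17  T7=3
Turnaround (C−A): T1=18  T2=4  T3=5  T4=1  T5=18  T6=9  T7=1
Turnaround(T6) = completion − arrival = 17 − 8 = 9

9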